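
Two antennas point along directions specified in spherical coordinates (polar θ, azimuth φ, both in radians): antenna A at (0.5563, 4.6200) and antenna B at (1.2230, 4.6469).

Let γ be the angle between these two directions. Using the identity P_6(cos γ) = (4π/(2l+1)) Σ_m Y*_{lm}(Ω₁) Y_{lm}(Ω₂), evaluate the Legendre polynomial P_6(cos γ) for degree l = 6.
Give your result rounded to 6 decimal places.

Summing Y*_{l m}(θ₁,φ₁)·Y_{l m}(θ₂,φ₂) over m ∈ [−6, 6]; prefactor 4π/(2·6+1) = 0.966644:
  m=-6: Y*=-0.008904+0.005513i  Y=-0.308115-0.127710i  product +0.003448-0.000561i
  m=-5: Y*=-0.026003-0.052229i  Y=-0.134718+0.396613i  product +0.024218-0.003277i
  m=-4: Y*=+0.179328-0.069463i  Y=+0.074781+0.020050i  product +0.014803-0.001599i
  m=-3: Y*=+0.109936+0.386433i  Y=-0.062017+0.311589i  product -0.127226+0.010290i
  m=-2: Y*=-0.462562+0.086457i  Y=+0.184262+0.024273i  product -0.087331+0.004703i
  m=-1: Y*=-0.008993-0.097066i  Y=-0.016935+0.258229i  product +0.025217-0.000679i
  m=+0: Y*=-0.410851-0.000000i  Y=+0.210328+0.000000i  product -0.086413-0.000000i
  m=+1: Y*=+0.008993-0.097066i  Y=+0.016935+0.258229i  product +0.025217+0.000679i
  m=+2: Y*=-0.462562-0.086457i  Y=+0.184262-0.024273i  product -0.087331-0.004703i
  m=+3: Y*=-0.109936+0.386433i  Y=+0.062017+0.311589i  product -0.127226-0.010290i
  m=+4: Y*=+0.179328+0.069463i  Y=+0.074781-0.020050i  product +0.014803+0.001599i
  m=+5: Y*=+0.026003-0.052229i  Y=+0.134718+0.396613i  product +0.024218+0.003277i
  m=+6: Y*=-0.008904-0.005513i  Y=-0.308115+0.127710i  product +0.003448+0.000561i
Accumulated sum -0.380156+0.000000i; after 4π/(2l+1) scaling, -0.367476+0.000000i ⇒ P_6 = -0.367476

-0.367476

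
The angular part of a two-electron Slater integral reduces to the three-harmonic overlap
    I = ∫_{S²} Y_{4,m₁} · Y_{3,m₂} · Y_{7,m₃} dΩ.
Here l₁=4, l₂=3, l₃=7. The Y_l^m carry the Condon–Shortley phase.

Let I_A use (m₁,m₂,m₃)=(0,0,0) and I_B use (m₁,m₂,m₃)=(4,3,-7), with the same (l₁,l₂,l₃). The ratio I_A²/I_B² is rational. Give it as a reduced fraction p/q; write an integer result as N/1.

175/429

l's match ⇒ only the (l;m) 3-j factors differ between A and B.
A: triangle coeff Δ(4,3,7) = 1/45045; Σ_t [0,0]: t=0:+1/20736 = 1/20736; (3j)²=35/1287 [(4 3 7; 0 0 0)], sign=-1
B: triangle coeff Δ(4,3,7) = 1/45045; Σ_t [0,0]: t=0:+1/29030400 = 1/29030400; (3j)²=1/15 [(4 3 7; 4 3 -7)], sign=+1
I_A²/I_B² = (35/1287)/(1/15) = 175/429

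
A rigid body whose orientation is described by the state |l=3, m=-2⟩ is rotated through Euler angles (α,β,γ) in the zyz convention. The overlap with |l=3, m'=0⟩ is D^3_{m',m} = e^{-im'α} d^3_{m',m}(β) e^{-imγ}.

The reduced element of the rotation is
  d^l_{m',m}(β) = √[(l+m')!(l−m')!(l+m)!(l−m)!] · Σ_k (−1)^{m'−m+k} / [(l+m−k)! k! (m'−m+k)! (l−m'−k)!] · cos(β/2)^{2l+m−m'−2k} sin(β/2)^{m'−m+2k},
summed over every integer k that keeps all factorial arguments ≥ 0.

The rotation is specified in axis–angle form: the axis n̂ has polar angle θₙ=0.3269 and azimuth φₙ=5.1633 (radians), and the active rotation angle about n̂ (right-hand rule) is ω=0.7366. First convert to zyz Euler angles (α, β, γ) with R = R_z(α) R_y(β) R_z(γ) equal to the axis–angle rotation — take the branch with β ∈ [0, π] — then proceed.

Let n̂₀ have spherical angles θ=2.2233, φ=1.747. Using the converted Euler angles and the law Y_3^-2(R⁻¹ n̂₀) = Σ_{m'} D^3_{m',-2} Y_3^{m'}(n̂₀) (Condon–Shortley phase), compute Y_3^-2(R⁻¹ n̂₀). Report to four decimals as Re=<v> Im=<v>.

Axis–angle → zyz. n̂ = (sinθₙcosφₙ, sinθₙsinφₙ, cosθₙ) = (+0.139935, -0.289014, +0.947042), ω = 0.7366.
R = I cosω + sinω [n̂]ₓ + (1−cosω) n̂n̂ᵀ gives
  R = [+0.745833, -0.646682, -0.159796; +0.625713, +0.762411, -0.164961; +0.228508, +0.023047, +0.973269]
β = atan2(√(R₁₃²+R₂₃²), R₃₃) = 0.231736; α = atan2(R₂₃, R₁₃) mod 2π = 3.942895; γ = atan2(R₃₂, −R₃₁) mod 2π = 3.041073
Need the full column D^3_{m',-2} for m'=−3..3 at α=3.9429, β=0.2317, γ=3.0411.
cos(β/2)=0.993295, sin(β/2)=0.115609
d^3_{-3,-2}: single k=1 term ⇒ +0.273815;  D = +0.161774-0.220916i
d^3_{-2,-2}: k∈[0..1] ⇒ +0.960437 -0.065053 = +0.895385;  D = +0.150805+0.882594i
d^3_{-1,-2}: k∈[0..1] ⇒ -0.353494 +0.009577 = -0.343917;  D = +0.283796+0.194264i
d^3_{0,-2}: k∈[0..1] ⇒ +0.071261 -0.000965 = +0.070296;  D = +0.068880-0.014037i
d^3_{1,-2}: k∈[0..1] ⇒ -0.009577 +0.000065 = -0.009512;  D = +0.005121-0.008016i
d^3_{2,-2}: k∈[0..1] ⇒ +0.000881 -0.000002 = +0.000879;  D = -0.000203-0.000855i
d^3_{3,-2}: single k=0 term ⇒ -0.000050;  D = -0.000043-0.000026i
Y_3^{m'}(θ=2.2233,φ=1.747) and Σ D·Y over m':
  (+0.1618-0.2209i)·(+0.1056+0.1807i)  (+0.1508+0.8826i)·(+0.3677-0.1352i)  (+0.2838+0.1943i)·(-0.0380-0.2132i)  (+0.0689-0.0140i)·(+0.2621+0.0000i)  (+0.0051-0.0080i)·(+0.0380-0.2132i)  (-0.0002-0.0009i)·(+0.3677+0.1352i)  (-0.0000-0.0000i)·(-0.1056+0.1807i)
Y_3^-2(R⁻¹ n̂) = +0.279027+0.236741i

Re=0.2790 Im=0.2367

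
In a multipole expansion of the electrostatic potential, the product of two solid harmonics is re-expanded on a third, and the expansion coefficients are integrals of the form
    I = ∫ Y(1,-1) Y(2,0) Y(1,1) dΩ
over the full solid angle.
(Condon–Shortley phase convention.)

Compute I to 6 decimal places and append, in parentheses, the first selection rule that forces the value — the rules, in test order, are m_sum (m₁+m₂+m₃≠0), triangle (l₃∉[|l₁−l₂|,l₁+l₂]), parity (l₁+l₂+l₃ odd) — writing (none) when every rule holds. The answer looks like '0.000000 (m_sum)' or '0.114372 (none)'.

Rules hold: Σm=0, L=4 even, 1≤1≤3.
N = 3·5·3 = 45
Δ = 2!·0!·2!/5! = 1/30
Racah Σ t=1..1: t=1:−1/1 = -1/1
⇒ 3j(1 2 1; 0 0 0)² = 2/15, sgn +1
Racah Σ t=2..2: t=2:+1/4 = 1/4
⇒ 3j(1 2 1; -1 0 1)² = 1/30, sgn +1
4πI² = N·(3j₀)²·(3jₘ)² = 1/5
I = +1·√(0.2/4π) = 0.12615663
No selection rule forces the value: the integral is nonzero (none).

0.126157 (none)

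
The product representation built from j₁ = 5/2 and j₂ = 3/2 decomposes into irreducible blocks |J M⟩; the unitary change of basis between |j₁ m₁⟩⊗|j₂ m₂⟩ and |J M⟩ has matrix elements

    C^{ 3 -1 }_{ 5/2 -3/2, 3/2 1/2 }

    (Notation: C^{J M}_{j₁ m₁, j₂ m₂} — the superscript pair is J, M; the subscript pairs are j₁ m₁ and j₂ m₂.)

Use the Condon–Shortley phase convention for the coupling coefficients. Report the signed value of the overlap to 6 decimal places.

triangle: 1!·4!·2!/8! = 48/40320
(j±m)!: 1!·4!·2!·1!·2!·4! = 2304
prefactor² = (2J+1)·Δ·N² = 96/5
  k=0: +1/(0!·1!·4!·2!·0!·0!) = 1/48
  k=1: −1/(1!·0!·3!·1!·1!·1!) = -1/6
Σ = -7/48  ⇒  CG² = 96/5·(-7/48)² = 49/120
CG = −√(49/120) = -0.639010

−√(49/120) ≈ -0.639010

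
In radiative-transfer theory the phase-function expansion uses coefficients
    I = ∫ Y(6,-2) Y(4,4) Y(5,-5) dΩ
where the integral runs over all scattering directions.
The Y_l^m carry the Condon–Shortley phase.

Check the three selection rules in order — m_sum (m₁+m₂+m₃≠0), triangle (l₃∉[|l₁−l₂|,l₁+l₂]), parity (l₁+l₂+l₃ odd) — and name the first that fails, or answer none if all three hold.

m_sum

azimuthal sum: -2 + 4 − 5 = -3  ✗
2 ≤ 5 ≤ 10 (triangle on l)
L = 6 + 4 + 5 = 15 (odd)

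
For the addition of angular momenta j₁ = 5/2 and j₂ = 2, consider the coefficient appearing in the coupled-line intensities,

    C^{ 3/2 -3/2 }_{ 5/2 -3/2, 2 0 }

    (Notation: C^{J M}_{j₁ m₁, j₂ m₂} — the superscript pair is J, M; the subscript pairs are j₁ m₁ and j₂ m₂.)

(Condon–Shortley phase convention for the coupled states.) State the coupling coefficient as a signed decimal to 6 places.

j₁+j₂−J=3  J+j₁−j₂=2  J−j₁+j₂=1  j₁+j₂+J+1=7
(j₁±m₁, j₂±m₂, J±M) = (1,4,2,2,0,3)
P² = 192/35
sum k=2..2:
  [2] +1/4 = 1/4
S = 1/4
C² = P²·S² = 12/35 ; C = +0.585540

+0.585540  (= +√(12/35))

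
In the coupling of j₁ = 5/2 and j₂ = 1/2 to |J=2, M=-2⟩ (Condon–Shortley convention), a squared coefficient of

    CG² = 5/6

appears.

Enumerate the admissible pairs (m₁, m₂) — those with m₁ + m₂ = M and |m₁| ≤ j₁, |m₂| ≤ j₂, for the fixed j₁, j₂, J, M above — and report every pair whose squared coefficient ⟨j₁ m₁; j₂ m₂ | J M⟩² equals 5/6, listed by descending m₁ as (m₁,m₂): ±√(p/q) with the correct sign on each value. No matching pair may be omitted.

Admissible pairs with m₁+m₂ = M = -2: (-5/2,1/2), (-3/2,-1/2)
  (m₁,m₂)=(-3/2,-1/2): CG² = 1/6, CG = +√(1/6)
  (m₁,m₂)=(-5/2,1/2): CG² = 5/6, CG = −√(5/6)   ← matches the target
Pairs with CG² = 5/6: (-5/2,1/2): −√(5/6)

(-5/2,1/2): −√(5/6)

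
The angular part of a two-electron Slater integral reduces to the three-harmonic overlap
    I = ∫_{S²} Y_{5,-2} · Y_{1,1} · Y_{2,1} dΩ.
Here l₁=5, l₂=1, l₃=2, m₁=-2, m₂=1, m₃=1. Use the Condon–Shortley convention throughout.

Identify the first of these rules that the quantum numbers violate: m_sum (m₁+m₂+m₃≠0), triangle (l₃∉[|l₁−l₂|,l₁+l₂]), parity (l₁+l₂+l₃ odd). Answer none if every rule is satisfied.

triangle

Σmᵢ = 0  ✓
l₃∈[|l₁−l₂|,l₁+l₂]=[4,6] required, l₃=2 fails  ✗
Σlᵢ = 8 ⇒ even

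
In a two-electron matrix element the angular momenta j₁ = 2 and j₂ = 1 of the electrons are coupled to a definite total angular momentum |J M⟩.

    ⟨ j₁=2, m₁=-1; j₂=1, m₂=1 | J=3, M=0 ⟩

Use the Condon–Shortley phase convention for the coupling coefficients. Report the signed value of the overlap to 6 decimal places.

+0.447214  (= +√(1/5))

j₁+j₂−J=0  J+j₁−j₂=4  J−j₁+j₂=2  j₁+j₂+J+1=7
(j₁±m₁, j₂±m₂, J±M) = (1,3,2,0,3,3)
P² = 144/5
sum k=0..0:
  [0] +1/12 = 1/12
S = 1/12
C² = P²·S² = 1/5 ; C = +0.447214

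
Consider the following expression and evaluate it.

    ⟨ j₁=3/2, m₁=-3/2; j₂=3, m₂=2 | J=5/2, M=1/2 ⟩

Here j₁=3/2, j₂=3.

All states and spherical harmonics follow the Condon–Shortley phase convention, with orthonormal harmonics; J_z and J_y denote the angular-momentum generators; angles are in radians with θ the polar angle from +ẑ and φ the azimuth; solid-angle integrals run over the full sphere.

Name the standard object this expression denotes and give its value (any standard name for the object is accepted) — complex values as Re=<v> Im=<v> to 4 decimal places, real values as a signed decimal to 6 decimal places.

Clebsch–Gordan coefficient, +√(3/7) ≈ +0.654654

This is a Clebsch–Gordan (vector-coupling) coefficient.
√[6·2!1!4!/8! · 0!3!5!1!3!2!] = √(432/7)
  +(−1)^2/∏(2,0,1,3,0,1)! = 1/12  (running 1/12)
⟨..|..⟩ = √(432/7)·(1/12) = +0.654654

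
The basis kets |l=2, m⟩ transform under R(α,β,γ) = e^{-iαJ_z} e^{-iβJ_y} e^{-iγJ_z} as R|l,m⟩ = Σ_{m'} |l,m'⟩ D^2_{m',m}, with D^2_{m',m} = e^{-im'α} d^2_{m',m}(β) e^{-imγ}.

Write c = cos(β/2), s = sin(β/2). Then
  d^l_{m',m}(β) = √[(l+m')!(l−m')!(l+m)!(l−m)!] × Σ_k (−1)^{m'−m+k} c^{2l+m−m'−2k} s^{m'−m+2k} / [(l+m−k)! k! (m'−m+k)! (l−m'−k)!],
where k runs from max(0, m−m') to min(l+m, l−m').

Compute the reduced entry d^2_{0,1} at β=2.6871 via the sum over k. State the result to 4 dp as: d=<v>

d=-0.4831

d^2_{0,1}(β=2.6871) via the finite sum:
c=cos(2.687100/2)=0.225296, s=sin(2.687100/2)=0.974290; N=√[2·2·6·1]=4.898979
k: max(0,(1)−(0))=1 … min(2+(1),2−(0))=2
  k=1: (−1)^0·4.8990/(2)·0.2253^3·0.9743^1 = +0.027291
  k=2: (−1)^1·4.8990/(2)·0.2253^1·0.9743^3 = -0.510380
d^2_{0,1}(2.6871) = +0.027291 -0.510380 = -0.483089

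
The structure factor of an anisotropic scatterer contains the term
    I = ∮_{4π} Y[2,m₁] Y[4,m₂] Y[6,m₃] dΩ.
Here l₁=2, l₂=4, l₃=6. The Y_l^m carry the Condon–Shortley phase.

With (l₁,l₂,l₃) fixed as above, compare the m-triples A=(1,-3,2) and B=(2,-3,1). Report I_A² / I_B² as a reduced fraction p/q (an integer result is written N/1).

Shared (l₁,l₂,l₃)=(2,4,6): N and (l;000)² cancel in I_A²/I_B².
A: Δ = 0!·4!·8!/13! = 1/6435; Racah Σ t=0..0: t=0:+1/30240 = 1/30240; ⇒ 3j(2 4 6; 1 -3 2)² = 32/6435, sgn +1
B: Δ = 0!·4!·8!/13! = 1/6435; Racah Σ t=0..0: t=0:+1/120960 = 1/120960; ⇒ 3j(2 4 6; 2 -3 1)² = 1/1287, sgn -1
I_A²/I_B² = (32/6435)/(1/1287) = 32/5

32/5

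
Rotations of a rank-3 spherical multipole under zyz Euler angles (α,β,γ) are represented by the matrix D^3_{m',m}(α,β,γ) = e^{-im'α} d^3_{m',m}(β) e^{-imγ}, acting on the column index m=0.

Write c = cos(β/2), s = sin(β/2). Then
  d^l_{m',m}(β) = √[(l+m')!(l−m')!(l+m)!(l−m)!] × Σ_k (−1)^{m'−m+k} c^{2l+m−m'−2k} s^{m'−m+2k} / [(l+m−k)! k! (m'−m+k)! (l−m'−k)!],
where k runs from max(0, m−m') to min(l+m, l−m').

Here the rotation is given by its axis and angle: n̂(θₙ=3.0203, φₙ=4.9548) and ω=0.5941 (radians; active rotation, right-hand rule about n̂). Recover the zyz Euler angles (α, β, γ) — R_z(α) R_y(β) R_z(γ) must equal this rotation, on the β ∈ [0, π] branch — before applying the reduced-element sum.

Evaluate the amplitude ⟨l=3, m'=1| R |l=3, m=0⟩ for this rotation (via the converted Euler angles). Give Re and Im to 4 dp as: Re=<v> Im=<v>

Re=0.1217 Im=0.0064

Axis–angle → zyz. n̂ = (sinθₙcosφₙ, sinθₙsinφₙ, cosθₙ) = (+0.029044, -0.117458, -0.992653), ω = 0.5941.
R = I cosω + sinω [n̂]ₓ + (1−cosω) n̂n̂ᵀ gives
  R = [+0.828797, +0.555066, -0.070689; -0.556235, +0.831017, +0.003720; +0.060808, +0.036236, +0.997491]
β = atan2(√(R₁₃²+R₂₃²), R₃₃) = 0.070846; α = atan2(R₂₃, R₁₃) mod 2π = 3.089011; γ = atan2(R₃₂, −R₃₁) mod 2π = 2.604189
First d^3_{1,0}(β=0.0708), then the phase factors e^{-i(1)α} and e^{-i(0)γ}:
Half-angle: c=0.999373, s=0.035415. N=√(24·2·6·6)=41.569219
Admissible k: 0..2 (factorial args all ≥0)
  k=0: (−1)^1·41.5692/(12)·0.9994^5·0.0354^1 = -0.122298
  k=1: (−1)^2·41.5692/(4)·0.9994^3·0.0354^3 = +0.000461
  k=2: (−1)^3·41.5692/(12)·0.9994^1·0.0354^5 = -0.000000
d^3_{1,0}(0.0708) = -0.122298 +0.000461 -0.000000 = -0.121838
Phases: e^{-i·(1)·3.0890}=-0.998618-0.052557i, e^{-i·(0)·2.6042}=+1.000000+0.000000i ⇒ D=+0.121669+0.006403i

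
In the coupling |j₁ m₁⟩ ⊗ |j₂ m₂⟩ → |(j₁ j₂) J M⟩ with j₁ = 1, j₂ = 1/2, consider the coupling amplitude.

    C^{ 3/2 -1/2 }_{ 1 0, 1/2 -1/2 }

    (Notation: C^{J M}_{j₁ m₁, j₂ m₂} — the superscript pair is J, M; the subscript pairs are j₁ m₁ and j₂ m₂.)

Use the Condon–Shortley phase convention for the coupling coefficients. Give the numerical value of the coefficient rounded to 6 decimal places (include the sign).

+√(2/3) ≈ +0.816497

triangle: 0!×2!×1!/4! = 2/24
(j±m)!: 1!×1!×0!×1!×1!×2! = 2
prefactor² = (2J+1)×Δ×N² = 2/3
  k=0: +1/(0!×0!×1!×0!×1!×1!) = 1
Σ = 1  ⇒  CG² = 2/3×1² = 2/3
CG = +√(2/3) = +0.816497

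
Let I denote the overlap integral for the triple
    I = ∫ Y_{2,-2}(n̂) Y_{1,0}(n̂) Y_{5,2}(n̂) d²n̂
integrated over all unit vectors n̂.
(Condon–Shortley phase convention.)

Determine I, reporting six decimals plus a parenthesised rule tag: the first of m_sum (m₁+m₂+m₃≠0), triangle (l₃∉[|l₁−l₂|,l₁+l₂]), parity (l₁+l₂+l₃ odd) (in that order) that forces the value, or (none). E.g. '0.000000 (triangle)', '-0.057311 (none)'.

0.000000 (triangle)

triangle: need 1≤l₃≤3, have 5; I=0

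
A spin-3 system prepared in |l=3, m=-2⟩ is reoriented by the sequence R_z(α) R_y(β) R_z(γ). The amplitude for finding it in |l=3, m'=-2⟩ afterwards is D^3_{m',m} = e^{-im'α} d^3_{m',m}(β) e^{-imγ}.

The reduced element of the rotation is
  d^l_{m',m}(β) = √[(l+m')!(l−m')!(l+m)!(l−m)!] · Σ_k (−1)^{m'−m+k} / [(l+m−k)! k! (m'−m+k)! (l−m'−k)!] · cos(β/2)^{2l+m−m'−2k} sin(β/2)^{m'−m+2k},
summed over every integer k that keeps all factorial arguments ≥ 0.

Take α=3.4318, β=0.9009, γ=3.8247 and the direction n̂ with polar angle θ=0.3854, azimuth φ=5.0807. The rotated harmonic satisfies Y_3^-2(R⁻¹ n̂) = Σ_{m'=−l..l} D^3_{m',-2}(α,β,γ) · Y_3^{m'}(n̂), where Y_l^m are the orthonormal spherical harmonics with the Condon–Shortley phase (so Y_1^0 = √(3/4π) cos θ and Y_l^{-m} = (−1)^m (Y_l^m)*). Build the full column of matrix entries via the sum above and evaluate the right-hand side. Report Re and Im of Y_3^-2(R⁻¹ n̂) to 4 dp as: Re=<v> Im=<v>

Need the full column D^3_{m',-2} for m'=−3..3 at α=3.4318, β=0.9009, γ=3.8247.
cos(β/2)=0.900251, sin(β/2)=0.435371
d^3_{-3,-2}: single k=1 term ⇒ +0.630599;  D = +0.389633-0.495824i
d^3_{-2,-2}: k∈[0..1] ⇒ +0.532332 -0.622506 = -0.090174;  D = +0.033098-0.083880i
d^3_{-1,-2}: k∈[0..1] ⇒ -0.814100 +0.380802 = -0.433299;  D = -0.037056+0.431711i
d^3_{0,-2}: k∈[0..1] ⇒ +0.681921 -0.159487 = +0.522434;  D = +0.106136+0.511539i
d^3_{1,-2}: k∈[0..1] ⇒ -0.380802 +0.044531 = -0.336271;  D = +0.159677+0.295942i
d^3_{2,-2}: k∈[0..1] ⇒ +0.145591 -0.006810 = +0.138781;  D = +0.098093+0.098172i
d^3_{3,-2}: single k=0 term ⇒ -0.034493;  D = +0.030343+0.016403i
Y_3^{m'}(θ=0.3854,φ=5.0807) and Σ D·Y over m':
  (+0.3896-0.4958i)·(-0.0198-0.0100i)  (+0.0331-0.0839i)·(-0.0991+0.0899i)  (-0.0371+0.4317i)·(+0.1441+0.3733i)  (+0.1061+0.5115i)·(+0.4473+0.0000i)  (+0.1597+0.2959i)·(-0.1441+0.3733i)  (+0.0981+0.0982i)·(-0.0991-0.0899i)  (+0.0303+0.0164i)·(+0.0198-0.0100i)
Y_3^-2(R⁻¹ n̂) = -0.261023+0.292823i

Re=-0.2610 Im=0.2928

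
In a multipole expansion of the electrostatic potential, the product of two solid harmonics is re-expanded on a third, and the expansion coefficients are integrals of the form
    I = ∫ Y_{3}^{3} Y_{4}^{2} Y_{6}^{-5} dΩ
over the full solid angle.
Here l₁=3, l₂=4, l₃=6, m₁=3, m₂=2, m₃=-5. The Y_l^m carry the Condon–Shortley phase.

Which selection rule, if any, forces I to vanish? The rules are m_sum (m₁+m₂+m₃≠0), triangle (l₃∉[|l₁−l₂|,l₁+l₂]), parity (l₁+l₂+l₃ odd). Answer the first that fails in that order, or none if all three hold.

azimuthal sum: 3 + 2 − 5 = 0  ✓
1 ≤ 6 ≤ 7 (triangle on l)  ✓
L = 3 + 4 + 6 = 13 (odd)  ✗

parity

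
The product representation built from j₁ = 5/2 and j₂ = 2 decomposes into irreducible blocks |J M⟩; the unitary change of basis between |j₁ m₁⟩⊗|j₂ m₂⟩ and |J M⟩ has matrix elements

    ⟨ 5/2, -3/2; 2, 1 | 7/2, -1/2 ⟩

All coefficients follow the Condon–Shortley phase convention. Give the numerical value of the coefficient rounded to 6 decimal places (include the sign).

√[8·1!4!3!/9! · 1!4!3!1!3!4!] = √(2304/35)
  +(−1)^0/∏(0,1,4,3,0,0)! = 1/144  (running 1/144)
  +(−1)^1/∏(1,0,3,2,1,1)! = -1/12  (running -11/144)
⟨..|..⟩ = √(2304/35)·(-11/144) = -0.619780

-0.619780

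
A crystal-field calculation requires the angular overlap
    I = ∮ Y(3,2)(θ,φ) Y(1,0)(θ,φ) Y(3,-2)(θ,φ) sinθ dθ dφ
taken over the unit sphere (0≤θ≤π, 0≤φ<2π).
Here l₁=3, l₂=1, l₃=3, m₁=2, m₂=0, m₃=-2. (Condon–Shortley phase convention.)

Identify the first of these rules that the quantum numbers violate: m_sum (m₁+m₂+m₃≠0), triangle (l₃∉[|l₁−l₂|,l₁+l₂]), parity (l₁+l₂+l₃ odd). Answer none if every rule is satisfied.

azimuthal sum: 2 + 0 − 2 = 0  ✓
2 ≤ 3 ≤ 4 (triangle on l)  ✓
L = 3 + 1 + 3 = 7 (odd)  ✗

parity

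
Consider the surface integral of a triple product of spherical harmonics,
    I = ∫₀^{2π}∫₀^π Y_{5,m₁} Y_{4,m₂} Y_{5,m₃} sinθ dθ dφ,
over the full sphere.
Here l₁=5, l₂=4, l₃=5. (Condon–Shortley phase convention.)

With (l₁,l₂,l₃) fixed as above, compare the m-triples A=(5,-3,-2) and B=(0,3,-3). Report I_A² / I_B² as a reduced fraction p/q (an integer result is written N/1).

Same 5,4,5: normalisation and zero-m 3j drop out of the ratio.
A: Δ: 4! 6! 4! / 15! → 1/3153150; sum: t=0:+1/103680 = 1/103680; 3j²(5 4 5; 5 -3 -2) = Δ·Π!·Σ² = 7/429  (sign -1)
B: Δ: 4! 6! 4! / 15! → 1/3153150; sum: t=3:−1/6912 t=4:+1/17280 = -1/11520; 3j²(5 4 5; 0 3 -3) = Δ·Π!·Σ² = 2/143  (sign -1)
I_A²/I_B² = (7/429)/(2/143) = 7/6

7/6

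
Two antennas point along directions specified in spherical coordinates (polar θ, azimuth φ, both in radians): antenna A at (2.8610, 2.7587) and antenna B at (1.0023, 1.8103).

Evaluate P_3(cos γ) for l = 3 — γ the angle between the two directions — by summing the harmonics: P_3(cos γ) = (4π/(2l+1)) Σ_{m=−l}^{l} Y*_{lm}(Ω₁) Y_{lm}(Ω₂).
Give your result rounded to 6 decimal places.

Summing Y*_{l m}(θ₁,φ₁)·Y_{l m}(θ₂,φ₂) over m ∈ [−3, 3]; prefactor 4π/(2·3+1) = 1.795196:
  [-3]  conj(Y_{3,-3})(Ω₁) = (-0.003630, 0.008083) ; Y_{3,-3}(Ω₂) = (0.164364, 0.187965) ; Δ = (-0.002116, 0.000646)
  [-2]  conj(Y_{3,-2})(Ω₁) = (-0.054285, 0.052197) ; Y_{3,-2}(Ω₂) = (-0.346757, 0.180088) ; Δ = (0.009424, -0.027876)
  [-1]  conj(Y_{3,-1})(Ω₁) = (-0.300233, 0.120925) ; Y_{3,-1}(Ω₂) = (-0.029020, -0.118843) ; Δ = (0.023084, 0.032171)
  [+0]  conj(Y_{3,0})(Ω₁) = (-0.579670, -0.000000) ; Y_{3,0}(Ω₂) = (-0.311566, 0.000000) ; Δ = (0.180606, 0.000000)
  [+1]  conj(Y_{3,1})(Ω₁) = (0.300233, 0.120925) ; Y_{3,1}(Ω₂) = (0.029020, -0.118843) ; Δ = (0.023084, -0.032171)
  [+2]  conj(Y_{3,2})(Ω₁) = (-0.054285, -0.052197) ; Y_{3,2}(Ω₂) = (-0.346757, -0.180088) ; Δ = (0.009424, 0.027876)
  [+3]  conj(Y_{3,3})(Ω₁) = (0.003630, 0.008083) ; Y_{3,3}(Ω₂) = (-0.164364, 0.187965) ; Δ = (-0.002116, -0.000646)
Σ over m = (0.241389, -0.000000); ×(4π/7) → (0.433341, -0.000000). Real part: 0.433341

0.433341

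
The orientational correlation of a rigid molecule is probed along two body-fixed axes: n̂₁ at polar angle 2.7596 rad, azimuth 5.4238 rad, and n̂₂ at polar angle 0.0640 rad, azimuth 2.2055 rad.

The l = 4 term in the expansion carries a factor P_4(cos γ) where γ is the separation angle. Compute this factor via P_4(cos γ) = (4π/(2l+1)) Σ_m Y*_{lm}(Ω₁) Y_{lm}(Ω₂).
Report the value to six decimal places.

Expand P_4 via completeness: Σ_{m} conj(Y_{4,m}) at Ω₁ times Y_{4,m} at Ω₂ —
  term(m=-4) = +0.000000+0.000000i   from Y*(Ω₁)=-0.008173+0.002492i, Y(Ω₂)=-0.000006-0.000004i
  term(m=-3) = +0.000019+0.000004i   from Y*(Ω₁)=+0.050863+0.032133i, Y(Ω₂)=+0.000309-0.000107i
  term(m=-2) = +0.001887+0.000292i   from Y*(Ω₁)=-0.034454-0.231138i, Y(Ω₂)=-0.002425+0.007803i
  term(m=-1) = +0.059231+0.004552i   from Y*(Ω₁)=-0.323444+0.375231i, Y(Ω₂)=-0.071102-0.096562i
  term(m=+0) = +0.273407+0.000000i   from Y*(Ω₁)=+0.329788-0.000000i, Y(Ω₂)=+0.829038+0.000000i
  term(m=+1) = +0.059231-0.004552i   from Y*(Ω₁)=+0.323444+0.375231i, Y(Ω₂)=+0.071102-0.096562i
  term(m=+2) = +0.001887-0.000292i   from Y*(Ω₁)=-0.034454+0.231138i, Y(Ω₂)=-0.002425-0.007803i
  term(m=+3) = +0.000019-0.000004i   from Y*(Ω₁)=-0.050863+0.032133i, Y(Ω₂)=-0.000309-0.000107i
  term(m=+4) = +0.000000-0.000000i   from Y*(Ω₁)=-0.008173-0.002492i, Y(Ω₂)=-0.000006+0.000004i
Σ over m = +0.395681-0.000000i; ×(4π/9) → +0.552474-0.000000i. Real part: 0.552474

0.552474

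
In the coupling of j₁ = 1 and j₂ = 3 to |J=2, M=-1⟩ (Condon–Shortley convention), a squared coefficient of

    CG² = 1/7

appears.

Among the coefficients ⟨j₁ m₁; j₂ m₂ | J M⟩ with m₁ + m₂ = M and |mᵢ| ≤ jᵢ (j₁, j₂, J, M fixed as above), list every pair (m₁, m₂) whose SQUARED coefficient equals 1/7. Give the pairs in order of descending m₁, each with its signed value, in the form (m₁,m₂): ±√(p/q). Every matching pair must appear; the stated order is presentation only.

Admissible pairs with m₁+m₂ = M = -1: (-1,0), (0,-1), (1,-2)
  (m₁,m₂)=(1,-2): CG² = 10/21, CG = +√(10/21)
  (m₁,m₂)=(0,-1): CG² = 8/21, CG = −√(8/21)
  (m₁,m₂)=(-1,0): CG² = 1/7, CG = +√(1/7)   ← matches the target
Pairs with CG² = 1/7: (-1,0): +√(1/7)

(-1,0): +√(1/7)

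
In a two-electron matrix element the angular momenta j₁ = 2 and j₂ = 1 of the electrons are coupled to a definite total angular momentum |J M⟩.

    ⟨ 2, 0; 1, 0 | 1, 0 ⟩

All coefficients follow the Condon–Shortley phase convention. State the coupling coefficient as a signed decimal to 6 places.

√[3·2!2!0!/5! · 2!2!1!1!1!1!] = √(2/5)
  +(−1)^1/∏(1,1,1,0,1,0)! = -1  (running -1)
⟨..|..⟩ = √(2/5)·(-1) = -0.632456

−√(2/5) = -0.632456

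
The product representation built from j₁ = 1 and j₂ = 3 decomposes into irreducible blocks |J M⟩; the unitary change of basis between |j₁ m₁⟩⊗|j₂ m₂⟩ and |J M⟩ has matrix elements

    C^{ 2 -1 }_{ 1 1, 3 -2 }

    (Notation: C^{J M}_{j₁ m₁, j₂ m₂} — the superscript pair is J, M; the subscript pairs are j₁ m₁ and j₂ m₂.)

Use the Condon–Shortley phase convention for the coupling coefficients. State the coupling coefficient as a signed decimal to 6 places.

√[5·2!0!4!/7! · 2!0!1!5!1!3!] = √(480/7)
  +(−1)^0/∏(0,2,0,1,0,3)! = 1/12  (running 1/12)
⟨..|..⟩ = √(480/7)·(1/12) = +0.690066

+√(10/21) = +0.690066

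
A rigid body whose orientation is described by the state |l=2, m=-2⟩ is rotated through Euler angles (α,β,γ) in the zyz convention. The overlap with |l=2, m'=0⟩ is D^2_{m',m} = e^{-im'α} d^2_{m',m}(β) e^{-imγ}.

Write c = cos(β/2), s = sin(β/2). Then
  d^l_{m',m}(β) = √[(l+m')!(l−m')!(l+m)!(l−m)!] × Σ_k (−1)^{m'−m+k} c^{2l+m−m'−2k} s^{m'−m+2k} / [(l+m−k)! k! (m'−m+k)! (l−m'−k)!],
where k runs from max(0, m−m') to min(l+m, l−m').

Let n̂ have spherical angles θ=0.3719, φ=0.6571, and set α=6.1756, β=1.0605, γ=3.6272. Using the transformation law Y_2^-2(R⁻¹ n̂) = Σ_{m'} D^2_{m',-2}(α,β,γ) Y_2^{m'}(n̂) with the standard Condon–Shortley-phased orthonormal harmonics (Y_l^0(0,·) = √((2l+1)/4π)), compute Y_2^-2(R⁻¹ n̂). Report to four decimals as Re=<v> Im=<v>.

Need the full column D^2_{m',-2} for m'=−2..2 at α=6.1756, β=1.0605, γ=3.6272.
cos(β/2)=0.862681, sin(β/2)=0.505749
d^2_{-2,-2}: single k=0 term ⇒ +0.553860;  D = +0.402964+0.379975i
d^2_{-1,-2}: single k=0 term ⇒ -0.649404;  D = -0.421907-0.493681i
d^2_{0,-2}: single k=0 term ⇒ +0.466279;  D = +0.263120+0.384947i
d^2_{1,-2}: single k=0 term ⇒ -0.223195;  D = -0.105434-0.196723i
d^2_{2,-2}: single k=0 term ⇒ +0.065424;  D = +0.024535+0.060650i
Y_2^{m'}(θ=0.3719,φ=0.6571) and Σ D·Y over m':
  (+0.4030+0.3800i)·(+0.0129-0.0493i)  (-0.4219-0.4937i)·(+0.2071-0.1598i)  (+0.2631+0.3849i)·(+0.5058+0.0000i)  (-0.1054-0.1967i)·(-0.2071-0.1598i)  (+0.0245+0.0606i)·(+0.0129+0.0493i)
Y_2^-2(R⁻¹ n̂) = -0.021446+0.204507i

Re=-0.0214 Im=0.2045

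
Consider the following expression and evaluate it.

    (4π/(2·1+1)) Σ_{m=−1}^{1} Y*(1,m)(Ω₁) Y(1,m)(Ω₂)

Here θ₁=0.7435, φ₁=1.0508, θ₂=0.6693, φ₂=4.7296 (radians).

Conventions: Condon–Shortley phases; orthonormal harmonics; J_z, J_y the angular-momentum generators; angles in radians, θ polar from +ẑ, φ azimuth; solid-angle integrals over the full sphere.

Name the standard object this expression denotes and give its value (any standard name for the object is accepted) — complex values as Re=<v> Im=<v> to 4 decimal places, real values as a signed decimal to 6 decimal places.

This sum is the spherical-harmonic addition theorem: it equals the Legendre polynomial P_l(cos γ) of the angle γ between the two directions.
Addition theorem: P_1(cos γ) = (4π/3) Σ_m Y*_{lm}(Ω₁) Y_{lm}(Ω₂), m = −1…1:
  m=-1: Y*=(0.116197, 0.202943)  Y=(0.003689, 0.214326)  product (-0.043067, 0.025653)
  m=+0: Y*=(0.359662, -0.000000)  Y=(0.383190, 0.000000)  product (0.137819, 0.000000)
  m=+1: Y*=(-0.116197, 0.202943)  Y=(-0.003689, 0.214326)  product (-0.043067, -0.025653)
Accumulated sum (0.051684, 0.000000); after 4π/(2l+1) scaling, (0.216494, 0.000000) ⇒ P_1 = 0.216494

Legendre polynomial (addition theorem), +0.216494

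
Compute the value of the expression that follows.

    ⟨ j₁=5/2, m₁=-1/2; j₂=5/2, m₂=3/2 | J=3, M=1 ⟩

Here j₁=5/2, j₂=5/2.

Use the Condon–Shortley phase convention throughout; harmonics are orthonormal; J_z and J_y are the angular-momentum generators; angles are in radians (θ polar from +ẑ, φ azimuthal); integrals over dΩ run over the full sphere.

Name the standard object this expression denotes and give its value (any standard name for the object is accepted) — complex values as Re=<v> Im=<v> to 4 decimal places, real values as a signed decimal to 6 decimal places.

This is a Clebsch–Gordan (vector-coupling) coefficient.
j₁+j₂−J=2  J+j₁−j₂=3  J−j₁+j₂=3  j₁+j₂+J+1=9
(j₁±m₁, j₂±m₂, J±M) = (2,3,4,1,4,2)
P² = 96/5
sum k=1..2:
  [1] −1/12 = -1/12
  [2] +1/8 = 1/8
S = 1/24
C² = P²·S² = 1/30 ; C = +0.182574

Clebsch–Gordan coefficient, +√(1/30) ≈ +0.182574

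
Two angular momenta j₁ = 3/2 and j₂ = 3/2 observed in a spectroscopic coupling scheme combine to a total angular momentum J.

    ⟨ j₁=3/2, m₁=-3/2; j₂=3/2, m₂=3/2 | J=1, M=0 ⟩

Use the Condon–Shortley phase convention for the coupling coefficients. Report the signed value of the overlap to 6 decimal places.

√[3·2!1!1!/5! · 0!3!3!0!1!1!] = √(9/5)
  +(−1)^2/∏(2,0,1,1,0,0)! = 1/2  (running 1/2)
⟨..|..⟩ = √(9/5)·(1/2) = +0.670820

+√(9/20) = +0.670820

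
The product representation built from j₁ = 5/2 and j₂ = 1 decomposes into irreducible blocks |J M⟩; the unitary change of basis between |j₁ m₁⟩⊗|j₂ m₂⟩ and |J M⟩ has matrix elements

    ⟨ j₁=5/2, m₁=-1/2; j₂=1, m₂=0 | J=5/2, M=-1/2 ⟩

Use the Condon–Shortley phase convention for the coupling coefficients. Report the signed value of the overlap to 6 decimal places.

triangle: 1!×4!×1!/7! = 24/5040
(j±m)!: 2!×3!×1!×1!×2!×3! = 144
prefactor² = (2J+1)×Δ×N² = 144/35
  k=0: +1/(0!×1!×3!×1!×1!×0!) = 1/6
  k=1: −1/(1!×0!×2!×0!×2!×1!) = -1/4
Σ = -1/12  ⇒  CG² = 144/35×(-1/12)² = 1/35
CG = −√(1/35) = -0.169031

-0.169031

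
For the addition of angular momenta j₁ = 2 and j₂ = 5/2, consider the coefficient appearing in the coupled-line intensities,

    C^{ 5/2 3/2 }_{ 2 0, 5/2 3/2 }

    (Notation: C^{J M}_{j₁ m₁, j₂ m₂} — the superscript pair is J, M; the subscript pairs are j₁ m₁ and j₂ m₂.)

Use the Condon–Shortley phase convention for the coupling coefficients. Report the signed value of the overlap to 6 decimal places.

-0.119523

triangle: 2!×2!×3!/8! = 24/40320
(j±m)!: 2!×2!×4!×1!×4!×1! = 2304
prefactor² = (2J+1)×Δ×N² = 288/35
  k=1: −1/(1!×1!×1!×3!×1!×0!) = -1/6
  k=2: +1/(2!×0!×0!×2!×2!×1!) = 1/8
Σ = -1/24  ⇒  CG² = 288/35×(-1/24)² = 1/70
CG = −√(1/70) = -0.119523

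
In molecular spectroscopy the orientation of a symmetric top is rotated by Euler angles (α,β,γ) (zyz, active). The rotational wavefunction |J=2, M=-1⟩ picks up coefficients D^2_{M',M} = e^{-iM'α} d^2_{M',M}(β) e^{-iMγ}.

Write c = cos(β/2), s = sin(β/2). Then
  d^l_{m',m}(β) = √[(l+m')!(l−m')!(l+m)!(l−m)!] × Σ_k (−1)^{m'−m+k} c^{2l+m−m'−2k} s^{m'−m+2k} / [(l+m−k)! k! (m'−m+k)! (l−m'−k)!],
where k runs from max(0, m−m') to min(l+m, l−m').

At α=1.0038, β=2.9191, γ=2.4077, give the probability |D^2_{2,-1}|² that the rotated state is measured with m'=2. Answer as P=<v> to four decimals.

P=0.0475

D^2_{2,-1}(1.0038,2.9191,2.4077) = e^{-i·2·1.0038}·d^2_{2,-1}(2.9191)·e^{-i·-1·2.4077}. Compute d first:
Half-angle: c=0.111017, s=0.993819. N=√(24·1·1·6)=12.000000
The bounds max(0,m−m')=0 and min(l+m,l−m')=0 give 1 term
  k=0: (−1)^3·12.0000/(6)·0.1110^1·0.9938^3 = -0.217942
d^2_{2,-1}(2.9191) = -0.217942
|D^2_{2,-1}|² = |d^2_{2,-1}(β)|² = (-0.217942)² = 0.047499 (the z-rotation phases have unit modulus)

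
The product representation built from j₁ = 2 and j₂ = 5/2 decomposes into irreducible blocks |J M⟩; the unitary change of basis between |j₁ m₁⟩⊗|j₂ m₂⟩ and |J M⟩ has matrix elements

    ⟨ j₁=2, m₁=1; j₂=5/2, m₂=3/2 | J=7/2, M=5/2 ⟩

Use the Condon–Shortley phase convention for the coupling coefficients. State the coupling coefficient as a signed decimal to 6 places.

j₁+j₂−J=1  J+j₁−j₂=3  J−j₁+j₂=4  j₁+j₂+J+1=9
(j₁±m₁, j₂±m₂, J±M) = (3,1,4,1,6,1)
P² = 2304/7
sum k=0..1:
  [0] +1/48 = 1/48
  [1] −1/36 = -1/36
S = -1/144
C² = P²·S² = 1/63 ; C = -0.125988

-0.125988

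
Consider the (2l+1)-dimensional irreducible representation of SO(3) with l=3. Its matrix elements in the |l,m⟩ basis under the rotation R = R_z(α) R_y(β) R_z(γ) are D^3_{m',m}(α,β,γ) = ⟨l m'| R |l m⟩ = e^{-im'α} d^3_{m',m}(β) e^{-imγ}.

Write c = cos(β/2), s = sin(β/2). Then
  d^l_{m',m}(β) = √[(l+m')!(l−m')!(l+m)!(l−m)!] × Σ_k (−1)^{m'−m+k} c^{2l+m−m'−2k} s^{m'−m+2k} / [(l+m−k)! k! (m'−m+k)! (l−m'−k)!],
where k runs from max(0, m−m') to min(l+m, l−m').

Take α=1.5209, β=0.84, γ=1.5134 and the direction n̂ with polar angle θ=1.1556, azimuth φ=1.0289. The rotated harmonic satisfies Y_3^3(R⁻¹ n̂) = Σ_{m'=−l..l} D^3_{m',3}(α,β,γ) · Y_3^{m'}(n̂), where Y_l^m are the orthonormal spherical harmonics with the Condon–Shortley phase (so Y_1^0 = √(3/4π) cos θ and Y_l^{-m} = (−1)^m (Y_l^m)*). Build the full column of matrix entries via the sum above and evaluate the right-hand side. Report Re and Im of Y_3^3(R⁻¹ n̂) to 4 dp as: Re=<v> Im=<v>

Need the full column D^3_{m',3} for m'=−3..3 at α=1.5209, β=0.8400, γ=1.5134.
cos(β/2)=0.913089, sin(β/2)=0.407760
d^3_{-3,3}: single k=6 term ⇒ +0.004597;  D = +0.004595+0.000103i
d^3_{-2,3}: single k=5 term ⇒ +0.025212;  D = +0.001824-0.025146i
d^3_{-1,3}: single k=4 term ⇒ +0.089267;  D = -0.088601-0.010890i
d^3_{0,3}: single k=3 term ⇒ +0.230818;  D = -0.039548+0.227405i
d^3_{1,3}: single k=2 term ⇒ +0.447619;  D = +0.436625+0.098594i
d^3_{2,3}: single k=1 term ⇒ +0.633937;  D = +0.170301-0.610634i
d^3_{3,3}: single k=0 term ⇒ +0.579533;  D = -0.549770-0.183335i
Y_3^{m'}(θ=1.1556,φ=1.0289) and Σ D·Y over m':
  (+0.0046+0.0001i)·(-0.3192-0.0175i)  (+0.0018-0.0251i)·(-0.1615-0.3050i)  (-0.0886-0.0109i)·(-0.0284+0.0472i)  (-0.0395+0.2274i)·(-0.3291+0.0000i)  (+0.4366+0.0986i)·(+0.0284+0.0472i)  (+0.1703-0.6106i)·(-0.1615+0.3050i)  (-0.5498-0.1833i)·(+0.3192-0.0175i)
Y_3^3(R⁻¹ n̂) = -0.005553+0.049812i

Re=-0.0056 Im=0.0498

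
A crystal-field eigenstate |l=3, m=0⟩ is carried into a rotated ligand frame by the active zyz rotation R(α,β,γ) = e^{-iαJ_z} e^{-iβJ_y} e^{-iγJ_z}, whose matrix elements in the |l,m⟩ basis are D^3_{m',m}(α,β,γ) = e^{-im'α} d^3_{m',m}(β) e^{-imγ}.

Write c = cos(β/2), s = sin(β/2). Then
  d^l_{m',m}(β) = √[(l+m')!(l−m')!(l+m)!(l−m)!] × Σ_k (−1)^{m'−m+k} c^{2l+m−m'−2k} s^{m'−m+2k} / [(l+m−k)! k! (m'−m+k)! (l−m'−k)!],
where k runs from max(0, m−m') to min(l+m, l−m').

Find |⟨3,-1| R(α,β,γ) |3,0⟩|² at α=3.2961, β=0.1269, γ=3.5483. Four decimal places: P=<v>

D^3_{-1,0}(3.2961,0.1269,3.5483) = e^{-i·-1·3.2961}·d^3_{-1,0}(0.1269)·e^{-i·0·3.5483}. Compute d first:
With c≡cos(β/2)=0.997988 and s≡sin(β/2)=0.063407, N=[2·24·6·6]^{1/2}=41.569219
The bounds max(0,m−m')=1 and min(l+m,l−m')=3 give 3 terms
  k=1: (−1)^0·41.5692/(12)·0.9980^5·0.0634^1 = +0.217449
  k=2: (−1)^1·41.5692/(4)·0.9980^3·0.0634^3 = -0.002633
  k=3: (−1)^2·41.5692/(12)·0.9980^1·0.0634^5 = +0.000004
d^3_{-1,0}(0.1269) = +0.217449 -0.002633 +0.000004 = +0.214819
|D^3_{-1,0}|² = |d^3_{-1,0}(β)|² = (+0.214819)² = 0.046147 (the z-rotation phases have unit modulus)

P=0.0461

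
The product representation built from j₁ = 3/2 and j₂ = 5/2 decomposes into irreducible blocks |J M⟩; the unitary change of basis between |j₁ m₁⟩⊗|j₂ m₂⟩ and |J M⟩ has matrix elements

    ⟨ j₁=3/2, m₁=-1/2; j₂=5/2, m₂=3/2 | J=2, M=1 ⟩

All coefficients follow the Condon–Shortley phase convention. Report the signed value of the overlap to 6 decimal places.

triangle: 2!·1!·3!/7! = 12/5040
(j±m)!: 1!·2!·4!·1!·3!·1! = 288
prefactor² = (2J+1)·Δ·N² = 24/7
  k=1: −1/(1!·1!·1!·3!·0!·0!) = -1/6
  k=2: +1/(2!·0!·0!·2!·1!·1!) = 1/4
Σ = 1/12  ⇒  CG² = 24/7·(1/12)² = 1/42
CG = +√(1/42) = +0.154303

+√(1/42) ≈ +0.154303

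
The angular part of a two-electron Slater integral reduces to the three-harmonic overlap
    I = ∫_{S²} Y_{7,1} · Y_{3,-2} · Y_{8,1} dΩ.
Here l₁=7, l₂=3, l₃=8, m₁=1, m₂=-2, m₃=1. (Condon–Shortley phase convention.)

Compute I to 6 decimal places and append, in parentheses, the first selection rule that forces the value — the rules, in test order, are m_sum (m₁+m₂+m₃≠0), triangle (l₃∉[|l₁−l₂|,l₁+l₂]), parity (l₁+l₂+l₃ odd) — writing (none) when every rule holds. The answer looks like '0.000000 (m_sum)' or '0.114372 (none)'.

Rules hold: Σm=0, L=18 even, 4≤8≤10.
N = 15·7·17 = 1785
Δ = 2!·12!·4!/19! = 1/5290740
Racah Σ t=0..2: t=0:+1/7257600 t=1:−1/2073600 t=2:+1/7257600 = -1/4838400
⇒ 3j(7 3 8; 0 0 0)² = 252/20995, sgn -1
Racah Σ t=0..1: t=0:+1/6220800 t=1:−1/14515200 = 1/10886400
⇒ 3j(7 3 8; 1 -2 1)² = 128/12597, sgn -1
4πI² = N·(3j₀)²·(3jₘ)² = 225792/1037153
I = +1·√(0.217704/4π) = 0.13162183
No selection rule forces the value: the integral is nonzero (none).

0.131622 (none)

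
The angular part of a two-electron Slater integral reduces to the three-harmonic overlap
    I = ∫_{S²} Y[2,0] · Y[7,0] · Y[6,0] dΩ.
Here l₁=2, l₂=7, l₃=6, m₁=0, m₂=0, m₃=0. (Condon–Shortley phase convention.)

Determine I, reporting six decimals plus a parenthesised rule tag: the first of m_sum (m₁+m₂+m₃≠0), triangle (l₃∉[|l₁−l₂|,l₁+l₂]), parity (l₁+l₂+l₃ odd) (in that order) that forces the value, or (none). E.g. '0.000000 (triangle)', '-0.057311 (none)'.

l₁+l₂+l₃=15 is odd: 3j(l;000)=0 ⇒ I=0

0.000000 (parity)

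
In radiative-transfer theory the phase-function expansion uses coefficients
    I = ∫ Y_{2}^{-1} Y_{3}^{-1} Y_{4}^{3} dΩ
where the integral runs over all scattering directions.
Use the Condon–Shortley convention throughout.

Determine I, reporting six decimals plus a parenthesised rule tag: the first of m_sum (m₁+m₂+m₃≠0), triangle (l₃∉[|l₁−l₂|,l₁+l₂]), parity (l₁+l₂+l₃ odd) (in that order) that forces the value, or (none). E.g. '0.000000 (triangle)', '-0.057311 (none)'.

m-sum = -1 − 1 + 3 = 1 ≠ 0 ⇒ I = 0

0.000000 (m_sum)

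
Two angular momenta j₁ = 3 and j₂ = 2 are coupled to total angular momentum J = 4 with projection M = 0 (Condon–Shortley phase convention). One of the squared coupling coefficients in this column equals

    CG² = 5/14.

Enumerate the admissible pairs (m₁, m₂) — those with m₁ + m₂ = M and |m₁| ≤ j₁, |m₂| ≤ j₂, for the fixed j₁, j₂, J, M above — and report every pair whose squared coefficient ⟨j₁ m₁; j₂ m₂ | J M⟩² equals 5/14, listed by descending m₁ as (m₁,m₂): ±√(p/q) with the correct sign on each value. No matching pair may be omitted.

(1,-1): +√(5/14); (-1,1): −√(5/14)

Admissible pairs with m₁+m₂ = M = 0: (-2,2), (-1,1), (0,0), (1,-1), (2,-2)
  (m₁,m₂)=(2,-2): CG² = 1/7, CG = +√(1/7)
  (m₁,m₂)=(1,-1): CG² = 5/14, CG = +√(5/14)   ← matches the target
  (m₁,m₂)=(0,0): CG² = 0/1, CG = 0
  (m₁,m₂)=(-1,1): CG² = 5/14, CG = −√(5/14)   ← matches the target
  (m₁,m₂)=(-2,2): CG² = 1/7, CG = −√(1/7)
Pairs with CG² = 5/14: (1,-1): +√(5/14); (-1,1): −√(5/14)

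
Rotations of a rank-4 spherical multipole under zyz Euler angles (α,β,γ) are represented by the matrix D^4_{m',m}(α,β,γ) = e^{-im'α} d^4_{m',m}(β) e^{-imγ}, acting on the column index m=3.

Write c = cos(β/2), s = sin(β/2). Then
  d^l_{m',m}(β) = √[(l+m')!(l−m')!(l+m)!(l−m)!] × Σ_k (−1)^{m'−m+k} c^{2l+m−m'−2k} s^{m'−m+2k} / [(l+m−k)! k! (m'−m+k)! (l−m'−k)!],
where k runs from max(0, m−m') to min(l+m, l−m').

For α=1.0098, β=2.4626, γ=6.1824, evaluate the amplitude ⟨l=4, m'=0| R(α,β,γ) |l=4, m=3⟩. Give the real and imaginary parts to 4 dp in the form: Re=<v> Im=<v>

Re=-0.2721 Im=-0.0849

D^4_{0,3}(1.0098,2.4626,6.1824) = e^{-i·0·1.0098}·d^4_{0,3}(2.4626)·e^{-i·3·6.1824}. Compute d first:
With c≡cos(β/2)=0.333012 and s≡sin(β/2)=0.942923, N=[24·24·5040·1]^{1/2}=1703.830978
k∈{3,4} keeps every argument non-negative
  k=3: (−1)^0·1703.8310/(144)·0.3330^5·0.9429^3 = +0.040625
  k=4: (−1)^1·1703.8310/(144)·0.3330^3·0.9429^5 = -0.325705
d^4_{0,3}(2.4626) = +0.040625 -0.325705 = -0.285080
Attach z-rotation phases: D = e^{-i(0)(1.0098)}·(-0.285080)·e^{-i(3)(6.1824)} = -0.272148-0.084888i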